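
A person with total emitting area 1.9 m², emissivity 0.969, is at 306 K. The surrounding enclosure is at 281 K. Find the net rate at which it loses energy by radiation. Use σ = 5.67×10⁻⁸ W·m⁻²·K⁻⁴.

Q ≈ 264 W

Q = εσA(T⁴ − T_s⁴). T⁴ − T_s⁴ = (306)⁴ − (281)⁴ = 8.77×10^9 − 6.23×10^9 = 2.53×10^9 K⁴.
Q = 0.969 × 5.67×10⁻⁸ × 1.90 × 2.53×10^9 = 264 W.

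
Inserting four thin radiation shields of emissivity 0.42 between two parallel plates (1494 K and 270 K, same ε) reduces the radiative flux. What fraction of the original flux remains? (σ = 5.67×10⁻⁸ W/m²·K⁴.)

With N identical shields there are N+1 = 5 gaps in series, each with the same radiative resistance, so the flux falls to 1/(N+1) of its unshielded value.

ratio ≈ 0.200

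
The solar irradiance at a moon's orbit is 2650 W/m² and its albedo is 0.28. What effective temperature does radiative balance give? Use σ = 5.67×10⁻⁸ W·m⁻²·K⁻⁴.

T ≈ 303 K

Power absorbed = (1−a)S·πR²; power emitted = 4πR²σT⁴. Equating and cancelling πR²:
T = ((1−a)S / 4σ)^(1/4) = (1910 / (4 × 5.67×10⁻⁸))^(1/4) = (8.41×10^9)^(1/4).
T = 303 K.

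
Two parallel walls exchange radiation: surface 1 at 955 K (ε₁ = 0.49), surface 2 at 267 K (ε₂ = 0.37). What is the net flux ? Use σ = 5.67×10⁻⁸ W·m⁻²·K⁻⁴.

For two large parallel gray plates, q = σ(T₁⁴ − T₂⁴) / (1/ε₁ + 1/ε₂ − 1).
1/ε₁ + 1/ε₂ − 1 = 1/0.49 + 1/0.37 − 1 = 3.744.
T₁⁴ − T₂⁴ = 8.32×10^11 − 5.08×10^9 = 8.27×10^11 K⁴.
q = 5.67×10⁻⁸ × 8.27×10^11 / 3.744 = 12500 W/m².

q ≈ 12500 W/m²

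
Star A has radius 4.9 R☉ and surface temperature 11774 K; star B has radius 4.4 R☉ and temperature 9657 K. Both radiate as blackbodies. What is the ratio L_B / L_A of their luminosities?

L = 4πR²σT⁴ ∝ R²T⁴, so L_B/L_A = (4.4/4.9)² × (9657/11774)⁴ = 0.806 × 0.453 = 0.365.

L_B/L_A ≈ 0.365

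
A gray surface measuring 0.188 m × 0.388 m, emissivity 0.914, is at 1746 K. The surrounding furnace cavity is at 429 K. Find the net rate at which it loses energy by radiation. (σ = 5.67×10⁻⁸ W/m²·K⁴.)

A = 0.188 × 0.388 = 0.0729 m².
Q = εσA(T⁴ − T_s⁴). T⁴ − T_s⁴ = (1746)⁴ − (429)⁴ = 9.29×10^12 − 3.39×10^10 = 9.26×10^12 K⁴.
Q = 0.914 × 5.67×10⁻⁸ × 0.0729 × 9.26×10^12 = 35000 W.

Q ≈ 35000 W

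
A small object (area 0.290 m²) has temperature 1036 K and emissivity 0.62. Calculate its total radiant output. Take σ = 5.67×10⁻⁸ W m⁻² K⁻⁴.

P ≈ 11700 W

Stefan–Boltzmann: P = εσAT⁴ = 0.62 × 5.67×10⁻⁸ × 0.290 × (1036)⁴ = 0.62 × 5.67×10⁻⁸ × 0.290 × 1.15×10^12.
P = 11700 W.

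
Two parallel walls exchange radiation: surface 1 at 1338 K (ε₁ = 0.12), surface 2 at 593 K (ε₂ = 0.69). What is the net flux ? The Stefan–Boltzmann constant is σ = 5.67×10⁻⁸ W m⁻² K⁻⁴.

For two large parallel gray plates, q = σ(T₁⁴ − T₂⁴) / (1/ε₁ + 1/ε₂ − 1).
1/ε₁ + 1/ε₂ − 1 = 1/0.12 + 1/0.69 − 1 = 8.783.
T₁⁴ − T₂⁴ = 3.20×10^12 − 1.24×10^11 = 3.08×10^12 K⁴.
q = 5.67×10⁻⁸ × 3.08×10^12 / 8.783 = 19900 W/m².

q ≈ 19900 W/m²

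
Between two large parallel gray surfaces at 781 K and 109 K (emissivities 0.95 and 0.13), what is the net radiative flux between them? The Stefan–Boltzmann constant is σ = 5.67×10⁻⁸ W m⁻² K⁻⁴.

For two large parallel gray plates, q = σ(T₁⁴ − T₂⁴) / (1/ε₁ + 1/ε₂ − 1).
1/ε₁ + 1/ε₂ − 1 = 1/0.95 + 1/0.13 − 1 = 7.745.
T₁⁴ − T₂⁴ = 3.72×10^11 − 1.41×10^8 = 3.72×10^11 K⁴.
q = 5.67×10⁻⁸ × 3.72×10^11 / 7.745 = 2720 W/m².

q ≈ 2720 W/m²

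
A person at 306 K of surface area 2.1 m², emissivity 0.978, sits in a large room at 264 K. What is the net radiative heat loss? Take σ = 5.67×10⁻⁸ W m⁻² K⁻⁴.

Q ≈ 455 W

Q = εσA(T⁴ − T_s⁴). T⁴ − T_s⁴ = (306)⁴ − (264)⁴ = 8.77×10^9 − 4.86×10^9 = 3.91×10^9 K⁴.
Q = 0.978 × 5.67×10⁻⁸ × 2.10 × 3.91×10^9 = 455 W.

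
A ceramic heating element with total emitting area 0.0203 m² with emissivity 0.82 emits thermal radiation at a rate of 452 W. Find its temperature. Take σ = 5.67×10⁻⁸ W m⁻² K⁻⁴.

From P = εσAT⁴, T = (P / εσA)^(1/4) = (452 / (0.82 × 5.67×10⁻⁸ × 0.0203))^(1/4).
T = (4.79×10^11)^(1/4) = 832 K.

T ≈ 832 K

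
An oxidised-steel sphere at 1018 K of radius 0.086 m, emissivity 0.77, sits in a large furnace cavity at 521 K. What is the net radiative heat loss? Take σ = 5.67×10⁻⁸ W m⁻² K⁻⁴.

Q ≈ 4060 W

A = 4πr² = 4π × (0.086)² = 0.0929 m².
Q = εσA(T⁴ − T_s⁴). T⁴ − T_s⁴ = (1018)⁴ − (521)⁴ = 1.07×10^12 − 7.37×10^10 = 1.00×10^12 K⁴.
Q = 0.77 × 5.67×10⁻⁸ × 0.0929 × 1.00×10^12 = 4060 W.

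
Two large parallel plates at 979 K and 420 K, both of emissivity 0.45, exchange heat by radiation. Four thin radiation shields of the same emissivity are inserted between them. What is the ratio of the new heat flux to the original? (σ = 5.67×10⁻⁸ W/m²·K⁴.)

With N identical shields there are N+1 = 5 gaps in series, each with the same radiative resistance, so the flux falls to 1/(N+1) of its unshielded value.

ratio ≈ 0.200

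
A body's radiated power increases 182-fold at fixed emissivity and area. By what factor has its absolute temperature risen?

P ∝ T⁴ ⇒ T ∝ P^(1/4), so T scales by (182)^(1/4) = 3.67.

factor ≈ 3.67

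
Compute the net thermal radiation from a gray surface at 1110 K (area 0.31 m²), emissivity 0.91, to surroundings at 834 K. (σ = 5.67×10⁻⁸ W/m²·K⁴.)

Q = εσA(T⁴ − T_s⁴). T⁴ − T_s⁴ = (1110)⁴ − (834)⁴ = 1.52×10^12 − 4.84×10^11 = 1.03×10^12 K⁴.
Q = 0.91 × 5.67×10⁻⁸ × 0.310 × 1.03×10^12 = 16500 W.

Q ≈ 16500 W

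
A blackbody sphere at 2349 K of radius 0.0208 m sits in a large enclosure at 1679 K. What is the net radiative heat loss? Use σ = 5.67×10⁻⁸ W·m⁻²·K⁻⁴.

A = 4πr² = 4π × (0.0208)² = 5.44×10^-3 m².
Q = σA(T⁴ − T_s⁴). T⁴ − T_s⁴ = (2349)⁴ − (1679)⁴ = 3.04×10^13 − 7.95×10^12 = 2.25×10^13 K⁴.
Q = 5.67×10⁻⁸ × 5.44×10^-3 × 2.25×10^13 = 6940 W.

Q ≈ 6940 W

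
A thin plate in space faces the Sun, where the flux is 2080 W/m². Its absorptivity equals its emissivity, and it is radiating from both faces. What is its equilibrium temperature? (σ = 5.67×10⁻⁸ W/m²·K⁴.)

T ≈ 368 K

Absorbed flux αS = emitted flux 2εσT⁴ per unit area; with α = ε this gives T = (S/2σ)^(1/4).
T = (2080 / (2 × 5.67×10⁻⁸))^(1/4) = (1.83×10^10)^(1/4).
T = 368 K.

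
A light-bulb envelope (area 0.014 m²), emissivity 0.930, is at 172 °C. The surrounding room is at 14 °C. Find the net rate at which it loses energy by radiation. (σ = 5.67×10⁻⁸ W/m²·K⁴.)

Q ≈ 23.9 W

Convert: 172 °C = 445 K; 14 °C = 287 K.
Q = εσA(T⁴ − T_s⁴). T⁴ − T_s⁴ = (445)⁴ − (287)⁴ = 3.92×10^10 − 6.78×10^9 = 3.24×10^10 K⁴.
Q = 0.930 × 5.67×10⁻⁸ × 0.0140 × 3.24×10^10 = 23.9 W.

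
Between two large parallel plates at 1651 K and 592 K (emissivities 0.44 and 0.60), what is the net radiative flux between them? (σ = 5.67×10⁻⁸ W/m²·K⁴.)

q ≈ 1.41×10^5 W/m²

For two large parallel gray plates, q = σ(T₁⁴ − T₂⁴) / (1/ε₁ + 1/ε₂ − 1).
1/ε₁ + 1/ε₂ − 1 = 1/0.44 + 1/0.60 − 1 = 2.939.
T₁⁴ − T₂⁴ = 7.43×10^12 − 1.23×10^11 = 7.31×10^12 K⁴.
q = 5.67×10⁻⁸ × 7.31×10^12 / 2.939 = 1.41×10^5 W/m².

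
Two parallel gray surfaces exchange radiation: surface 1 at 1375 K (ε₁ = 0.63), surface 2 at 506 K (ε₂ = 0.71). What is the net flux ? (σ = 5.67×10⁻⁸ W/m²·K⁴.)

For two large parallel gray plates, q = σ(T₁⁴ − T₂⁴) / (1/ε₁ + 1/ε₂ − 1).
1/ε₁ + 1/ε₂ − 1 = 1/0.63 + 1/0.71 − 1 = 1.996.
T₁⁴ − T₂⁴ = 3.57×10^12 − 6.56×10^10 = 3.51×10^12 K⁴.
q = 5.67×10⁻⁸ × 3.51×10^12 / 1.996 = 99700 W/m².

q ≈ 99700 W/m²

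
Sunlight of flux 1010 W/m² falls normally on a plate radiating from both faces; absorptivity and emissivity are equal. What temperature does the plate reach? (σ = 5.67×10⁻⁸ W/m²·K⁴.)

T ≈ 307 K

Absorbed flux αS = emitted flux 2εσT⁴ per unit area; with α = ε this gives T = (S/2σ)^(1/4).
T = (1010 / (2 × 5.67×10⁻⁸))^(1/4) = (8.91×10^9)^(1/4).
T = 307 K.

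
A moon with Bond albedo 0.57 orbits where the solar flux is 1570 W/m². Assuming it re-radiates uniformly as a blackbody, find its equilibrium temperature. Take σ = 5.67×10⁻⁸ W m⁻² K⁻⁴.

Power absorbed = (1−a)S·πR²; power emitted = 4πR²σT⁴. Equating and cancelling πR²:
T = ((1−a)S / 4σ)^(1/4) = (675 / (4 × 5.67×10⁻⁸))^(1/4) = (2.98×10^9)^(1/4).
T = 234 K.

T ≈ 234 K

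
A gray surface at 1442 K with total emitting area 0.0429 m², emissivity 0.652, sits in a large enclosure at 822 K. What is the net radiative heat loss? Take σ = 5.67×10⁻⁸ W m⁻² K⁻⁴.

Q ≈ 6130 W

Q = εσA(T⁴ − T_s⁴). T⁴ − T_s⁴ = (1442)⁴ − (822)⁴ = 4.32×10^12 − 4.57×10^11 = 3.87×10^12 K⁴.
Q = 0.652 × 5.67×10⁻⁸ × 0.0429 × 3.87×10^12 = 6130 W.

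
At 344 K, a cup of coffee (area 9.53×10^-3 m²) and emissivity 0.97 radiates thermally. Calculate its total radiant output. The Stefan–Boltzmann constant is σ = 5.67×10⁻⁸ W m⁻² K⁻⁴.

P ≈ 7.34 W

Stefan–Boltzmann: P = εσAT⁴ = 0.97 × 5.67×10⁻⁸ × 9.53×10^-3 × (344)⁴ = 0.97 × 5.67×10⁻⁸ × 9.53×10^-3 × 1.40×10^10.
P = 7.34 W.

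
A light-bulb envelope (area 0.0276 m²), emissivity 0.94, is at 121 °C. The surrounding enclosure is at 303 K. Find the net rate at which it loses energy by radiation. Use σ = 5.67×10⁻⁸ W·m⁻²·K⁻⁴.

Q ≈ 23.0 W

Convert: 121 °C = 394 K.
Q = εσA(T⁴ − T_s⁴). T⁴ − T_s⁴ = (394)⁴ − (303)⁴ = 2.41×10^10 − 8.43×10^9 = 1.57×10^10 K⁴.
Q = 0.94 × 5.67×10⁻⁸ × 0.0276 × 1.57×10^10 = 23.0 W.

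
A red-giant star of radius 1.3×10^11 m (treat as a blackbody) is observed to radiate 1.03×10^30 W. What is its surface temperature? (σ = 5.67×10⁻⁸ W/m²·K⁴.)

A = 4πr² = 4π × (1.3×10^11)² = 2.12×10^23 m².
From P = σAT⁴, T = (P / σA)^(1/4) = (1.03×10^30 / (5.67×10⁻⁸ × 2.12×10^23))^(1/4).
T = (8.55×10^13)^(1/4) = 3040 K.

T ≈ 3040 K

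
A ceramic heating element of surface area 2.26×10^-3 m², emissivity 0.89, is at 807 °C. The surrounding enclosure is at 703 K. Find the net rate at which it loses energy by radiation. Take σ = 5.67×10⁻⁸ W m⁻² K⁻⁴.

Q ≈ 127 W

Convert: 807 °C = 1080 K.
Q = εσA(T⁴ − T_s⁴). T⁴ − T_s⁴ = (1080)⁴ − (703)⁴ = 1.36×10^12 − 2.44×10^11 = 1.12×10^12 K⁴.
Q = 0.89 × 5.67×10⁻⁸ × 2.26×10^-3 × 1.12×10^12 = 127 W.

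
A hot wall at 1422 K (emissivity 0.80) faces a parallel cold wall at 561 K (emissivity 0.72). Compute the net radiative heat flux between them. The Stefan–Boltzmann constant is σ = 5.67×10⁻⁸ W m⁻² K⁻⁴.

q ≈ 1.38×10^5 W/m²

For two large parallel gray plates, q = σ(T₁⁴ − T₂⁴) / (1/ε₁ + 1/ε₂ − 1).
1/ε₁ + 1/ε₂ − 1 = 1/0.80 + 1/0.72 − 1 = 1.639.
T₁⁴ − T₂⁴ = 4.09×10^12 − 9.90×10^10 = 3.99×10^12 K⁴.
q = 5.67×10⁻⁸ × 3.99×10^12 / 1.639 = 1.38×10^5 W/m².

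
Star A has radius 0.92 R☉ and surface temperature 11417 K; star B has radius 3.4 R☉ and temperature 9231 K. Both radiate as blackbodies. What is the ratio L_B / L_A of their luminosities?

L = 4πR²σT⁴ ∝ R²T⁴, so L_B/L_A = (3.4/0.92)² × (9231/11417)⁴ = 13.7 × 0.427 = 5.84.

L_B/L_A ≈ 5.84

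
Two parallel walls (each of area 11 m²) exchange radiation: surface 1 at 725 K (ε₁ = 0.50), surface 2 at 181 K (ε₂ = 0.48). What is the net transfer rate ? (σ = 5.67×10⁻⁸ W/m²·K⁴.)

Q ≈ 55700 W

For two large parallel gray plates, q = σ(T₁⁴ − T₂⁴) / (1/ε₁ + 1/ε₂ − 1).
1/ε₁ + 1/ε₂ − 1 = 1/0.50 + 1/0.48 − 1 = 3.083.
T₁⁴ − T₂⁴ = 2.76×10^11 − 1.07×10^9 = 2.75×10^11 K⁴.
q = 5.67×10⁻⁸ × 2.75×10^11 / 3.083 = 5060 W/m².
Q = q·A = 5060 × 11 = 55700 W.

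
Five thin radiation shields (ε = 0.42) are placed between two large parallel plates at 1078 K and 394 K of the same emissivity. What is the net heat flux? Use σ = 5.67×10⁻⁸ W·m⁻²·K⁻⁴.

q ≈ 3330 W/m²

Each of the 6 gaps contributes resistance (2/ε − 1) = 2/0.42 − 1 = 3.762; total = 22.57.
q = σ(T₁⁴ − T₂⁴) / 22.57 = 5.67×10⁻⁸ × 1.33×10^12 / 22.57 = 3330 W/m².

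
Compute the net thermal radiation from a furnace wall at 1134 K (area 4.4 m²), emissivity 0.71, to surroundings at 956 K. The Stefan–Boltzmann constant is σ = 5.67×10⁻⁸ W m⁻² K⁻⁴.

Q ≈ 1.45×10^5 W

Q = εσA(T⁴ − T_s⁴). T⁴ − T_s⁴ = (1134)⁴ − (956)⁴ = 1.65×10^12 − 8.35×10^11 = 8.18×10^11 K⁴.
Q = 0.71 × 5.67×10⁻⁸ × 4.40 × 8.18×10^11 = 1.45×10^5 W.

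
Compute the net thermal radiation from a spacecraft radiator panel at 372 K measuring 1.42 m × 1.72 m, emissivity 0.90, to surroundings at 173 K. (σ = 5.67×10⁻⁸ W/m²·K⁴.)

Q ≈ 2280 W

A = 1.42 × 1.72 = 2.44 m².
Q = εσA(T⁴ − T_s⁴). T⁴ − T_s⁴ = (372)⁴ − (173)⁴ = 1.92×10^10 − 8.96×10^8 = 1.83×10^10 K⁴.
Q = 0.90 × 5.67×10⁻⁸ × 2.44 × 1.83×10^10 = 2280 W.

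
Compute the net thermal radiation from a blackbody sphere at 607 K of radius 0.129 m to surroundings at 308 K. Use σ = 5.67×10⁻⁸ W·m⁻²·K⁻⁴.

A = 4πr² = 4π × (0.129)² = 0.209 m².
Q = σA(T⁴ − T_s⁴). T⁴ − T_s⁴ = (607)⁴ − (308)⁴ = 1.36×10^11 − 9.00×10^9 = 1.27×10^11 K⁴.
Q = 5.67×10⁻⁸ × 0.209 × 1.27×10^11 = 1500 W.

Q ≈ 1500 W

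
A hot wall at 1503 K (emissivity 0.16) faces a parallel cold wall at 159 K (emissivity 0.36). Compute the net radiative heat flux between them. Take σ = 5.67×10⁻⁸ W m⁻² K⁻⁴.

For two large parallel gray plates, q = σ(T₁⁴ − T₂⁴) / (1/ε₁ + 1/ε₂ − 1).
1/ε₁ + 1/ε₂ − 1 = 1/0.16 + 1/0.36 − 1 = 8.028.
T₁⁴ − T₂⁴ = 5.10×10^12 − 6.39×10^8 = 5.10×10^12 K⁴.
q = 5.67×10⁻⁸ × 5.10×10^12 / 8.028 = 36000 W/m².

q ≈ 36000 W/m²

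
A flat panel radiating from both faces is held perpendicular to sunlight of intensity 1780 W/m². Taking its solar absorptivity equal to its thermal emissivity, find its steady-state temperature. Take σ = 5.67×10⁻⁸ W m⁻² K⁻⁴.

Absorbed flux αS = emitted flux 2εσT⁴ per unit area; with α = ε this gives T = (S/2σ)^(1/4).
T = (1780 / (2 × 5.67×10⁻⁸))^(1/4) = (1.57×10^10)^(1/4).
T = 354 K.

T ≈ 354 K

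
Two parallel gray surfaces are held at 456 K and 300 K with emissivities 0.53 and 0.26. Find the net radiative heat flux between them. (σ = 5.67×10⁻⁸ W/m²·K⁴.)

q ≈ 421 W/m²

For two large parallel gray plates, q = σ(T₁⁴ − T₂⁴) / (1/ε₁ + 1/ε₂ − 1).
1/ε₁ + 1/ε₂ − 1 = 1/0.53 + 1/0.26 − 1 = 4.733.
T₁⁴ − T₂⁴ = 4.32×10^10 − 8.10×10^9 = 3.51×10^10 K⁴.
q = 5.67×10⁻⁸ × 3.51×10^10 / 4.733 = 421 W/m².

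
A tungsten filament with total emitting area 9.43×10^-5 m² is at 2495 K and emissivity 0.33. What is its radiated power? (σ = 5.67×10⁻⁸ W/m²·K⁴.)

P = εσAT⁴ = 0.33 × 5.67×10⁻⁸ × 9.43×10^-5 × (2495)⁴ = 0.33 × 5.67×10⁻⁸ × 9.43×10^-5 × 3.88×10^13.
P = 68.4 W.

P ≈ 68.4 W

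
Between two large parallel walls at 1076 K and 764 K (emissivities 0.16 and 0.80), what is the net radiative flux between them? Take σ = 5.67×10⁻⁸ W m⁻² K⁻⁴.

For two large parallel gray plates, q = σ(T₁⁴ − T₂⁴) / (1/ε₁ + 1/ε₂ − 1).
1/ε₁ + 1/ε₂ − 1 = 1/0.16 + 1/0.80 − 1 = 6.500.
T₁⁴ − T₂⁴ = 1.34×10^12 − 3.41×10^11 = 10.00×10^11 K⁴.
q = 5.67×10⁻⁸ × 10.00×10^11 / 6.500 = 8720 W/m².

q ≈ 8720 W/m²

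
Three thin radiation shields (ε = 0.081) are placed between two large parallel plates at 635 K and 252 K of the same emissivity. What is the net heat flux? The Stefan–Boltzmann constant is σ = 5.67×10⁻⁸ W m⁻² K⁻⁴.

Each of the 4 gaps contributes resistance (2/ε − 1) = 2/0.081 − 1 = 23.69; total = 94.77.
q = σ(T₁⁴ − T₂⁴) / 94.77 = 5.67×10⁻⁸ × 1.59×10^11 / 94.77 = 94.9 W/m².

q ≈ 94.9 W/m²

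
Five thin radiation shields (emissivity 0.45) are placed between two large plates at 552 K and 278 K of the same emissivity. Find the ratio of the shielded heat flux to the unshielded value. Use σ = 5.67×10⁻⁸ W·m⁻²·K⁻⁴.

ratio ≈ 0.167

With N identical shields there are N+1 = 6 gaps in series, each with the same radiative resistance, so the flux falls to 1/(N+1) of its unshielded value.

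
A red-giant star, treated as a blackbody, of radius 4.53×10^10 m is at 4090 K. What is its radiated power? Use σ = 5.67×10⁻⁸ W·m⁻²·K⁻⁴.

A = 4πr² = 4π × (4.53×10^10)² = 2.58×10^22 m².
P = σAT⁴ = 5.67×10⁻⁸ × 2.58×10^22 × (4090)⁴ = 5.67×10⁻⁸ × 2.58×10^22 × 2.80×10^14.
P = 4.09×10^29 W.

P ≈ 4.09×10^29 W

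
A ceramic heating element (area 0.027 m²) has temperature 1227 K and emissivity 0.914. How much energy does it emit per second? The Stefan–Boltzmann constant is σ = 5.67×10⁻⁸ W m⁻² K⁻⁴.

P = εσAT⁴ = 0.914 × 5.67×10⁻⁸ × 0.0270 × (1227)⁴ = 0.914 × 5.67×10⁻⁸ × 0.0270 × 2.27×10^12.
P = 3170 W.

P ≈ 3170 W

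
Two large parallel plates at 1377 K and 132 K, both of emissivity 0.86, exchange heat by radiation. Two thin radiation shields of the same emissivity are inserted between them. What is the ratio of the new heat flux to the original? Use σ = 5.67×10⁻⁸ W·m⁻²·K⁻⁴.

ratio ≈ 0.333

With N identical shields there are N+1 = 3 gaps in series, each with the same radiative resistance, so the flux falls to 1/(N+1) of its unshielded value.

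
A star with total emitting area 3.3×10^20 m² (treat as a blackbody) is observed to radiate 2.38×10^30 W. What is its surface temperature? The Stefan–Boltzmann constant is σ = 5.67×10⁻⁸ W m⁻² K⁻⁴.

From P = σAT⁴, T = (P / σA)^(1/4) = (2.38×10^30 / (5.67×10⁻⁸ × 3.30×10^20))^(1/4).
T = (1.27×10^17)^(1/4) = 18900 K.

T ≈ 18900 K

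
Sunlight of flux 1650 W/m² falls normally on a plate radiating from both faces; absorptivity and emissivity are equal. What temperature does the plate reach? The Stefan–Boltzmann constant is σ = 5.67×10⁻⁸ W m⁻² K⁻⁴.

T ≈ 347 K

Absorbed flux αS = emitted flux 2εσT⁴ per unit area; with α = ε this gives T = (S/2σ)^(1/4).
T = (1650 / (2 × 5.67×10⁻⁸))^(1/4) = (1.46×10^10)^(1/4).
T = 347 K.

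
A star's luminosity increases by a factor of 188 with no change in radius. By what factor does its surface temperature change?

factor ≈ 3.70

P ∝ T⁴ ⇒ T ∝ P^(1/4), so T scales by (188)^(1/4) = 3.70.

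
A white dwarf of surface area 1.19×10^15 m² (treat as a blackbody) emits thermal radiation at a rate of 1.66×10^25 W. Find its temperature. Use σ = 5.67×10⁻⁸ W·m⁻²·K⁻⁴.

From P = σAT⁴, T = (P / σA)^(1/4) = (1.66×10^25 / (5.67×10⁻⁸ × 1.19×10^15))^(1/4).
T = (2.46×10^17)^(1/4) = 22300 K.

T ≈ 22300 K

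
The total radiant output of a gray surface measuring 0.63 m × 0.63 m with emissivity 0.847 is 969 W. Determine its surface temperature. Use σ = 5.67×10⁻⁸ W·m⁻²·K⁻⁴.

A = 0.63 × 0.63 = 0.397 m².
From P = εσAT⁴, T = (P / εσA)^(1/4) = (969 / (0.847 × 5.67×10⁻⁸ × 0.397))^(1/4).
T = (5.08×10^10)^(1/4) = 475 K.

T ≈ 475 K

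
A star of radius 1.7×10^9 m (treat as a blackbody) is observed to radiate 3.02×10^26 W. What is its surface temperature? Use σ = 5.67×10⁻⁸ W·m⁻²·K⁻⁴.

A = 4πr² = 4π × (1.7×10^9)² = 3.63×10^19 m².
From P = σAT⁴, T = (P / σA)^(1/4) = (3.02×10^26 / (5.67×10⁻⁸ × 3.63×10^19))^(1/4).
T = (1.47×10^14)^(1/4) = 3480 K.

T ≈ 3480 K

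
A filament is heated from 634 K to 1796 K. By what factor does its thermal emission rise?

P ∝ T⁴, so the ratio is (1796/634)⁴ = (2.833)⁴ = 64.4.

ratio ≈ 64.4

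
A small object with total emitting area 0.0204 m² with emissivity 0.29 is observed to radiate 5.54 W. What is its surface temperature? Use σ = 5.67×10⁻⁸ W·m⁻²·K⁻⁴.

T ≈ 358 K

From P = εσAT⁴, T = (P / εσA)^(1/4) = (5.54 / (0.29 × 5.67×10⁻⁸ × 0.0204))^(1/4).
T = (1.65×10^10)^(1/4) = 358 K.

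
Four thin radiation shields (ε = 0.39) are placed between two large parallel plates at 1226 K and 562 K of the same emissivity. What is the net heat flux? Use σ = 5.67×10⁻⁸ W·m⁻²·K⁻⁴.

q ≈ 5930 W/m²

Each of the 5 gaps contributes resistance (2/ε − 1) = 2/0.39 − 1 = 4.128; total = 20.64.
q = σ(T₁⁴ − T₂⁴) / 20.64 = 5.67×10⁻⁸ × 2.16×10^12 / 20.64 = 5930 W/m².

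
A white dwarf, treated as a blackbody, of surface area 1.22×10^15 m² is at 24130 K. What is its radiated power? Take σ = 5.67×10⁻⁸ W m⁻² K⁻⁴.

P ≈ 2.35×10^25 W

P = σAT⁴ = 5.67×10⁻⁸ × 1.22×10^15 × (24130)⁴ = 5.67×10⁻⁸ × 1.22×10^15 × 3.39×10^17.
P = 2.35×10^25 W.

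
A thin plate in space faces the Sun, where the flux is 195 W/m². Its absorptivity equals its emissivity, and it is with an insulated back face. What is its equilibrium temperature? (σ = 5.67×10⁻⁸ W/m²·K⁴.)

T ≈ 242 K

Absorbed flux αS = emitted flux εσT⁴ (one radiating face); with α = ε, T = (S/σ)^(1/4).
T = (195 / 5.67×10⁻⁸)^(1/4) = (3.44×10^9)^(1/4).
T = 242 K.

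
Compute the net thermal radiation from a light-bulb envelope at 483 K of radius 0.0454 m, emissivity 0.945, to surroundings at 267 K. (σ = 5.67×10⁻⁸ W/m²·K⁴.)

A = 4πr² = 4π × (0.0454)² = 0.0259 m².
Q = εσA(T⁴ − T_s⁴). T⁴ − T_s⁴ = (483)⁴ − (267)⁴ = 5.44×10^10 − 5.08×10^9 = 4.93×10^10 K⁴.
Q = 0.945 × 5.67×10⁻⁸ × 0.0259 × 4.93×10^10 = 68.5 W.

Q ≈ 68.5 W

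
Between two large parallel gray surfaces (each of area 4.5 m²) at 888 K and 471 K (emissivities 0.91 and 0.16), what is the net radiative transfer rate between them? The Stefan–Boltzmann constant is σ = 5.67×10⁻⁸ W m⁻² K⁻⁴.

For two large parallel gray plates, q = σ(T₁⁴ − T₂⁴) / (1/ε₁ + 1/ε₂ − 1).
1/ε₁ + 1/ε₂ − 1 = 1/0.91 + 1/0.16 − 1 = 6.349.
T₁⁴ − T₂⁴ = 6.22×10^11 − 4.92×10^10 = 5.73×10^11 K⁴.
q = 5.67×10⁻⁸ × 5.73×10^11 / 6.349 = 5110 W/m².
Q = q·A = 5110 × 4.5 = 23000 W.

Q ≈ 23000 W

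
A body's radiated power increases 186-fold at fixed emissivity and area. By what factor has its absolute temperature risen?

P ∝ T⁴ ⇒ T ∝ P^(1/4), so T scales by (186)^(1/4) = 3.69.

factor ≈ 3.69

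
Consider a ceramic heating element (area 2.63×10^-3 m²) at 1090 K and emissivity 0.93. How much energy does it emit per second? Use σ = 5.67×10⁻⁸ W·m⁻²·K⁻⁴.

Stefan–Boltzmann: P = εσAT⁴ = 0.93 × 5.67×10⁻⁸ × 2.63×10^-3 × (1090)⁴ = 0.93 × 5.67×10⁻⁸ × 2.63×10^-3 × 1.41×10^12.
P = 196 W.

P ≈ 196 W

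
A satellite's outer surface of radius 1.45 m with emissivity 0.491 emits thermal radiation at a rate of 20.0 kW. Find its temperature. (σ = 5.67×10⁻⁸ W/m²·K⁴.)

T ≈ 406 K

A = 4πr² = 4π × (1.45)² = 26.4 m².
From P = εσAT⁴, T = (P / εσA)^(1/4) = (20000 / (0.491 × 5.67×10⁻⁸ × 26.4))^(1/4).
T = (2.72×10^10)^(1/4) = 406 K.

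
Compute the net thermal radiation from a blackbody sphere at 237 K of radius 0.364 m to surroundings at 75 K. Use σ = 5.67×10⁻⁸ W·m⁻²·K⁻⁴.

Q ≈ 295 W

A = 4πr² = 4π × (0.364)² = 1.66 m².
Q = σA(T⁴ − T_s⁴). T⁴ − T_s⁴ = (237)⁴ − (75)⁴ = 3.15×10^9 − 3.16×10^7 = 3.12×10^9 K⁴.
Q = 5.67×10⁻⁸ × 1.66 × 3.12×10^9 = 295 W.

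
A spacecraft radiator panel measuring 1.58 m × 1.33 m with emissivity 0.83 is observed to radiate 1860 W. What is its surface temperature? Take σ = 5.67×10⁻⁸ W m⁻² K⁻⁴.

T ≈ 370 K

A = 1.58 × 1.33 = 2.10 m².
From P = εσAT⁴, T = (P / εσA)^(1/4) = (1860 / (0.83 × 5.67×10⁻⁸ × 2.10))^(1/4).
T = (1.88×10^10)^(1/4) = 370 K.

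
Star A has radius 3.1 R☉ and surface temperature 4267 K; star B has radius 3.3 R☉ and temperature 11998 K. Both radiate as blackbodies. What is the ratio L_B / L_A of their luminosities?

L_B/L_A ≈ 70.8

L = 4πR²σT⁴ ∝ R²T⁴, so L_B/L_A = (3.3/3.1)² × (11998/4267)⁴ = 1.13 × 62.5 = 70.8.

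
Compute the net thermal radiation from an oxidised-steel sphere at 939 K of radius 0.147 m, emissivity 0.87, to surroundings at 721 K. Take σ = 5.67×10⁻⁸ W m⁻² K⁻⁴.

Q ≈ 6790 W

A = 4πr² = 4π × (0.147)² = 0.272 m².
Q = εσA(T⁴ − T_s⁴). T⁴ − T_s⁴ = (939)⁴ − (721)⁴ = 7.77×10^11 − 2.70×10^11 = 5.07×10^11 K⁴.
Q = 0.87 × 5.67×10⁻⁸ × 0.272 × 5.07×10^11 = 6790 W.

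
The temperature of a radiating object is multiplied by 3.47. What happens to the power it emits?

factor ≈ 145

P ∝ T⁴, so the power scales as (3.47)⁴ = 145.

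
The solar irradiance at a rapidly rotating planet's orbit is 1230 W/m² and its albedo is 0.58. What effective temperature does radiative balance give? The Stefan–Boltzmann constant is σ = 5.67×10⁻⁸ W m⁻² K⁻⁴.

Power absorbed = (1−a)S·πR²; power emitted = 4πR²σT⁴. Equating and cancelling πR²:
T = ((1−a)S / 4σ)^(1/4) = (517 / (4 × 5.67×10⁻⁸))^(1/4) = (2.28×10^9)^(1/4).
T = 218 K.

T ≈ 218 K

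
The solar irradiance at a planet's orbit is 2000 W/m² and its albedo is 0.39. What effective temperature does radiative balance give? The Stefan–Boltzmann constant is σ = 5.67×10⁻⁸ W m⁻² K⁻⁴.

T ≈ 271 K

Power absorbed = (1−a)S·πR²; power emitted = 4πR²σT⁴. Equating and cancelling πR²:
T = ((1−a)S / 4σ)^(1/4) = (1220 / (4 × 5.67×10⁻⁸))^(1/4) = (5.38×10^9)^(1/4).
T = 271 K.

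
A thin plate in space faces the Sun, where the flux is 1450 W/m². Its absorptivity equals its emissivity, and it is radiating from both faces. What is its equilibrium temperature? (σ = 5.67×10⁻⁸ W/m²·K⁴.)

T ≈ 336 K

Absorbed flux αS = emitted flux 2εσT⁴ per unit area; with α = ε this gives T = (S/2σ)^(1/4).
T = (1450 / (2 × 5.67×10⁻⁸))^(1/4) = (1.28×10^10)^(1/4).
T = 336 K.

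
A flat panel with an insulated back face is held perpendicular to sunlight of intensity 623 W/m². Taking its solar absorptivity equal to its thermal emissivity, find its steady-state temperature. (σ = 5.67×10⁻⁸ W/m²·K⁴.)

Absorbed flux αS = emitted flux εσT⁴ (one radiating face); with α = ε, T = (S/σ)^(1/4).
T = (623 / 5.67×10⁻⁸)^(1/4) = (1.10×10^10)^(1/4).
T = 324 K.

T ≈ 324 K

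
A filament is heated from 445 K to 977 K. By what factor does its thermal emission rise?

ratio ≈ 23.2

P ∝ T⁴, so the ratio is (977/445)⁴ = (2.196)⁴ = 23.2.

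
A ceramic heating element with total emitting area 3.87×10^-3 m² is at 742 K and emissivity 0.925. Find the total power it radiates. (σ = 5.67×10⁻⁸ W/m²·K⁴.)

P = εσAT⁴ = 0.925 × 5.67×10⁻⁸ × 3.87×10^-3 × (742)⁴ = 0.925 × 5.67×10⁻⁸ × 3.87×10^-3 × 3.03×10^11.
P = 61.5 W.

P ≈ 61.5 W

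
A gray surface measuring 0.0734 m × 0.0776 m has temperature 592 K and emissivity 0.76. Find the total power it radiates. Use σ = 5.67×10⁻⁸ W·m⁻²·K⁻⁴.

A = 0.0734 × 0.0776 = 5.70×10^-3 m².
P = εσAT⁴ = 0.76 × 5.67×10⁻⁸ × 5.70×10^-3 × (592)⁴ = 0.76 × 5.67×10⁻⁸ × 5.70×10^-3 × 1.23×10^11.
P = 30.1 W.

P ≈ 30.1 W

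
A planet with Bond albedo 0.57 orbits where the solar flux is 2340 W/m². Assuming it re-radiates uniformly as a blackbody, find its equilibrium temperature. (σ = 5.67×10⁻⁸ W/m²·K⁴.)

Power absorbed = (1−a)S·πR²; power emitted = 4πR²σT⁴. Equating and cancelling πR²:
T = ((1−a)S / 4σ)^(1/4) = (1010 / (4 × 5.67×10⁻⁸))^(1/4) = (4.44×10^9)^(1/4).
T = 258 K.

T ≈ 258 K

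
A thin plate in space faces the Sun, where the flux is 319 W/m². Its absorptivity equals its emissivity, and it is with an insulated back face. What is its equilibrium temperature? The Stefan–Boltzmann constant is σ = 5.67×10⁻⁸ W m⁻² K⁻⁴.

Absorbed flux αS = emitted flux εσT⁴ (one radiating face); with α = ε, T = (S/σ)^(1/4).
T = (319 / 5.67×10⁻⁸)^(1/4) = (5.63×10^9)^(1/4).
T = 274 K.

T ≈ 274 K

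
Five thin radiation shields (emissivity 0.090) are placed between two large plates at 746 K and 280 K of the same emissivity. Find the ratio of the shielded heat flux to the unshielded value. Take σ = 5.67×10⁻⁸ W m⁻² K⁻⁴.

ratio ≈ 0.167

With N identical shields there are N+1 = 6 gaps in series, each with the same radiative resistance, so the flux falls to 1/(N+1) of its unshielded value.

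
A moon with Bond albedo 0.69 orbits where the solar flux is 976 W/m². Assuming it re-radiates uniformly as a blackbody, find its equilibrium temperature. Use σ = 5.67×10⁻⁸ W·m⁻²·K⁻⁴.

T ≈ 191 K

Power absorbed = (1−a)S·πR²; power emitted = 4πR²σT⁴. Equating and cancelling πR²:
T = ((1−a)S / 4σ)^(1/4) = (303 / (4 × 5.67×10⁻⁸))^(1/4) = (1.33×10^9)^(1/4).
T = 191 K.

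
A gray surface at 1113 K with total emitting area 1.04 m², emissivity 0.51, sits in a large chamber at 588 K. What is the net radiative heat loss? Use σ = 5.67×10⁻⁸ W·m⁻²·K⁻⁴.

Q = εσA(T⁴ − T_s⁴). T⁴ − T_s⁴ = (1113)⁴ − (588)⁴ = 1.53×10^12 − 1.20×10^11 = 1.42×10^12 K⁴.
Q = 0.51 × 5.67×10⁻⁸ × 1.04 × 1.42×10^12 = 42600 W.

Q ≈ 42600 W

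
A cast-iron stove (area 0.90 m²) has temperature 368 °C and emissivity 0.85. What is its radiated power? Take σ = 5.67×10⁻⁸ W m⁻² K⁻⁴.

368 °C = 641 K.
Stefan–Boltzmann: P = εσAT⁴ = 0.85 × 5.67×10⁻⁸ × 0.900 × (641)⁴ = 0.85 × 5.67×10⁻⁸ × 0.900 × 1.69×10^11.
P = 7320 W.

P ≈ 7320 W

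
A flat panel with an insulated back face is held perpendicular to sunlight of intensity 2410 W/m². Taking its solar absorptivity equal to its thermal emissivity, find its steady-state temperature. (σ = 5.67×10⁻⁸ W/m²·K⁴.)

T ≈ 454 K

Absorbed flux αS = emitted flux εσT⁴ (one radiating face); with α = ε, T = (S/σ)^(1/4).
T = (2410 / 5.67×10⁻⁸)^(1/4) = (4.25×10^10)^(1/4).
T = 454 K.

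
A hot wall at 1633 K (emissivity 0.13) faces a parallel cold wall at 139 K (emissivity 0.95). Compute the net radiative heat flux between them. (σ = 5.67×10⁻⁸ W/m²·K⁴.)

For two large parallel gray plates, q = σ(T₁⁴ − T₂⁴) / (1/ε₁ + 1/ε₂ − 1).
1/ε₁ + 1/ε₂ − 1 = 1/0.13 + 1/0.95 − 1 = 7.745.
T₁⁴ − T₂⁴ = 7.11×10^12 − 3.73×10^8 = 7.11×10^12 K⁴.
q = 5.67×10⁻⁸ × 7.11×10^12 / 7.745 = 52100 W/m².

q ≈ 52100 W/m²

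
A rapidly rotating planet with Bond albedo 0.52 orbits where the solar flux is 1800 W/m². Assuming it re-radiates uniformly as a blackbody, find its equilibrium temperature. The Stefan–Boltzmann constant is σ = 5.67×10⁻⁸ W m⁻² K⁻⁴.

T ≈ 248 K

Power absorbed = (1−a)S·πR²; power emitted = 4πR²σT⁴. Equating and cancelling πR²:
T = ((1−a)S / 4σ)^(1/4) = (864 / (4 × 5.67×10⁻⁸))^(1/4) = (3.81×10^9)^(1/4).
T = 248 K.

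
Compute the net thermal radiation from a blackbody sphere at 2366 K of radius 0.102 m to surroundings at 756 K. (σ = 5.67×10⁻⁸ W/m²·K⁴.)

A = 4πr² = 4π × (0.102)² = 0.131 m².
Q = σA(T⁴ − T_s⁴). T⁴ − T_s⁴ = (2366)⁴ − (756)⁴ = 3.13×10^13 − 3.27×10^11 = 3.10×10^13 K⁴.
Q = 5.67×10⁻⁸ × 0.131 × 3.10×10^13 = 2.30×10^5 W.

Q ≈ 2.30×10^5 W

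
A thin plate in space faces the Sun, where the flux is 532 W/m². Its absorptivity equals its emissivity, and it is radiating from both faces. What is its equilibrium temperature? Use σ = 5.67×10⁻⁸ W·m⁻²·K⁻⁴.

T ≈ 262 K

Absorbed flux αS = emitted flux 2εσT⁴ per unit area; with α = ε this gives T = (S/2σ)^(1/4).
T = (532 / (2 × 5.67×10⁻⁸))^(1/4) = (4.69×10^9)^(1/4).
T = 262 K.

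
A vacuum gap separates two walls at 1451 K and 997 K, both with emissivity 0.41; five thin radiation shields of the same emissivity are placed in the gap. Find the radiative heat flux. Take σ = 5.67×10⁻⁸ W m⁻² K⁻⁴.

Each of the 6 gaps contributes resistance (2/ε − 1) = 2/0.41 − 1 = 3.878; total = 23.27.
q = σ(T₁⁴ − T₂⁴) / 23.27 = 5.67×10⁻⁸ × 3.44×10^12 / 23.27 = 8390 W/m².

q ≈ 8390 W/m²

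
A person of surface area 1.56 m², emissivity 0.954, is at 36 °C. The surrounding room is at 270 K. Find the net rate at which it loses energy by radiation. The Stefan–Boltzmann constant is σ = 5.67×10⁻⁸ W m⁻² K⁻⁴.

Convert: 36 °C = 309 K.
Q = εσA(T⁴ − T_s⁴). T⁴ − T_s⁴ = (309)⁴ − (270)⁴ = 9.12×10^9 − 5.31×10^9 = 3.80×10^9 K⁴.
Q = 0.954 × 5.67×10⁻⁸ × 1.56 × 3.80×10^9 = 321 W.

Q ≈ 321 W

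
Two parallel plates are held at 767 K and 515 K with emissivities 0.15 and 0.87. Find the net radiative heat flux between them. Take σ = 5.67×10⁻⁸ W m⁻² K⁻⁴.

For two large parallel gray plates, q = σ(T₁⁴ − T₂⁴) / (1/ε₁ + 1/ε₂ − 1).
1/ε₁ + 1/ε₂ − 1 = 1/0.15 + 1/0.87 − 1 = 6.816.
T₁⁴ − T₂⁴ = 3.46×10^11 − 7.03×10^10 = 2.76×10^11 K⁴.
q = 5.67×10⁻⁸ × 2.76×10^11 / 6.816 = 2290 W/m².

q ≈ 2290 W/m²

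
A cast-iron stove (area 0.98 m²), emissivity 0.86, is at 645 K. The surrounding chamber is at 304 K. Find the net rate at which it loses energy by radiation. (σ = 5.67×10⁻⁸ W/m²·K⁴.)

Q = εσA(T⁴ − T_s⁴). T⁴ − T_s⁴ = (645)⁴ − (304)⁴ = 1.73×10^11 − 8.54×10^9 = 1.65×10^11 K⁴.
Q = 0.86 × 5.67×10⁻⁸ × 0.980 × 1.65×10^11 = 7860 W.

Q ≈ 7860 W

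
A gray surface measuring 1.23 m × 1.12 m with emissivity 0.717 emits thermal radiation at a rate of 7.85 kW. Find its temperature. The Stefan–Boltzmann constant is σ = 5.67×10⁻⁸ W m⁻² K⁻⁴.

A = 1.23 × 1.12 = 1.38 m².
From P = εσAT⁴, T = (P / εσA)^(1/4) = (7850 / (0.717 × 5.67×10⁻⁸ × 1.38))^(1/4).
T = (1.40×10^11)^(1/4) = 612 K.

T ≈ 612 K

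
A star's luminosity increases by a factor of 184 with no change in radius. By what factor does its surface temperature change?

P ∝ T⁴ ⇒ T ∝ P^(1/4), so T scales by (184)^(1/4) = 3.68.

factor ≈ 3.68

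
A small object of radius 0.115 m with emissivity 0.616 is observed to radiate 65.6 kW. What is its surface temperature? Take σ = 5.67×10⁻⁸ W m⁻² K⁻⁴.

T ≈ 1830 K

A = 4πr² = 4π × (0.115)² = 0.166 m².
From P = εσAT⁴, T = (P / εσA)^(1/4) = (65600 / (0.616 × 5.67×10⁻⁸ × 0.166))^(1/4).
T = (1.13×10^13)^(1/4) = 1830 K.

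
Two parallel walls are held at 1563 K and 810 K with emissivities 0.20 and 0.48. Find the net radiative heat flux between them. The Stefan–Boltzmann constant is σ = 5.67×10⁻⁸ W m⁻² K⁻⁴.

For two large parallel gray plates, q = σ(T₁⁴ − T₂⁴) / (1/ε₁ + 1/ε₂ − 1).
1/ε₁ + 1/ε₂ − 1 = 1/0.20 + 1/0.48 − 1 = 6.083.
T₁⁴ − T₂⁴ = 5.97×10^12 − 4.30×10^11 = 5.54×10^12 K⁴.
q = 5.67×10⁻⁸ × 5.54×10^12 / 6.083 = 51600 W/m².

q ≈ 51600 W/m²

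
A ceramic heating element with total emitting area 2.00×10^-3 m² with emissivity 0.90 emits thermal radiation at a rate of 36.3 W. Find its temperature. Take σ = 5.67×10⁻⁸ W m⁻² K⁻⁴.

From P = εσAT⁴, T = (P / εσA)^(1/4) = (36.3 / (0.90 × 5.67×10⁻⁸ × 2.00×10^-3))^(1/4).
T = (3.56×10^11)^(1/4) = 772 K.

T ≈ 772 K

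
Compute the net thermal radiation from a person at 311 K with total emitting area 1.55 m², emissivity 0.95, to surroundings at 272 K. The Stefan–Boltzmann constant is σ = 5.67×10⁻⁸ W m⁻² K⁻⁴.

Q ≈ 324 W

Q = εσA(T⁴ − T_s⁴). T⁴ − T_s⁴ = (311)⁴ − (272)⁴ = 9.35×10^9 − 5.47×10^9 = 3.88×10^9 K⁴.
Q = 0.95 × 5.67×10⁻⁸ × 1.55 × 3.88×10^9 = 324 W.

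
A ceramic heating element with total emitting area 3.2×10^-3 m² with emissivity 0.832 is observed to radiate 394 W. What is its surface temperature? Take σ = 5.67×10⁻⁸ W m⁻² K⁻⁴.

T ≈ 1270 K

From P = εσAT⁴, T = (P / εσA)^(1/4) = (394 / (0.832 × 5.67×10⁻⁸ × 3.20×10^-3))^(1/4).
T = (2.61×10^12)^(1/4) = 1270 K.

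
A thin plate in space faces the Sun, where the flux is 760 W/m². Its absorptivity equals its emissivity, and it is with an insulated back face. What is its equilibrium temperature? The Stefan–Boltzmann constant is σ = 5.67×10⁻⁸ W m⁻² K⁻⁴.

T ≈ 340 K

Absorbed flux αS = emitted flux εσT⁴ (one radiating face); with α = ε, T = (S/σ)^(1/4).
T = (760 / 5.67×10⁻⁸)^(1/4) = (1.34×10^10)^(1/4).
T = 340 K.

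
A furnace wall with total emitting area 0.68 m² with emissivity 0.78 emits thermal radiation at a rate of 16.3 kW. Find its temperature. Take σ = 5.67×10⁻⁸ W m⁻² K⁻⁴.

T ≈ 858 K

From P = εσAT⁴, T = (P / εσA)^(1/4) = (16300 / (0.78 × 5.67×10⁻⁸ × 0.680))^(1/4).
T = (5.42×10^11)^(1/4) = 858 K.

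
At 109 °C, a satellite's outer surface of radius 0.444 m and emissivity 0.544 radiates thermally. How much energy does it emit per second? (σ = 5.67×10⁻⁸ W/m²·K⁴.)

P ≈ 1630 W

A = 4πr² = 4π × (0.444)² = 2.48 m².
109 °C = 382 K.
Stefan–Boltzmann: P = εσAT⁴ = 0.544 × 5.67×10⁻⁸ × 2.48 × (382)⁴ = 0.544 × 5.67×10⁻⁸ × 2.48 × 2.13×10^10.
P = 1630 W.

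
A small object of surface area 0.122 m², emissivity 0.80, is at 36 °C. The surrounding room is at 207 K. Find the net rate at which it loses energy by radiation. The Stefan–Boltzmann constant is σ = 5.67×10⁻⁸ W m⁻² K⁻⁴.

Q ≈ 40.3 W

Convert: 36 °C = 309 K.
Q = εσA(T⁴ − T_s⁴). T⁴ − T_s⁴ = (309)⁴ − (207)⁴ = 9.12×10^9 − 1.84×10^9 = 7.28×10^9 K⁴.
Q = 0.80 × 5.67×10⁻⁸ × 0.122 × 7.28×10^9 = 40.3 W.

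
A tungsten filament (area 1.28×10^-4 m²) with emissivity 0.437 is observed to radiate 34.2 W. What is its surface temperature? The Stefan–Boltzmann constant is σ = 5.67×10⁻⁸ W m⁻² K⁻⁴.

From P = εσAT⁴, T = (P / εσA)^(1/4) = (34.2 / (0.437 × 5.67×10⁻⁸ × 1.28×10^-4))^(1/4).
T = (1.08×10^13)^(1/4) = 1810 K.

T ≈ 1810 K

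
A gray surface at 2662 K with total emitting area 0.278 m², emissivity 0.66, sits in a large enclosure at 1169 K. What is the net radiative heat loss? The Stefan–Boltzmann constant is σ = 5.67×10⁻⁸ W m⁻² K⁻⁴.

Q ≈ 5.03×10^5 W

Q = εσA(T⁴ − T_s⁴). T⁴ − T_s⁴ = (2662)⁴ − (1169)⁴ = 5.02×10^13 − 1.87×10^12 = 4.83×10^13 K⁴.
Q = 0.66 × 5.67×10⁻⁸ × 0.278 × 4.83×10^13 = 5.03×10^5 W.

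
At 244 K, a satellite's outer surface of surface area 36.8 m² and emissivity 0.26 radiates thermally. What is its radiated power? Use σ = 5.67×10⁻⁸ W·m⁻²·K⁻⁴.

P ≈ 1920 W

Stefan–Boltzmann: P = εσAT⁴ = 0.26 × 5.67×10⁻⁸ × 36.8 × (244)⁴ = 0.26 × 5.67×10⁻⁸ × 36.8 × 3.54×10^9.
P = 1920 W.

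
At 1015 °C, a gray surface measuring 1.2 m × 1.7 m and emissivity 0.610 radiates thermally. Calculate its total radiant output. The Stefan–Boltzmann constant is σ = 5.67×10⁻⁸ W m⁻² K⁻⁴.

A = 1.2 × 1.7 = 2.04 m².
1015 °C = 1288 K.
P = εσAT⁴ = 0.610 × 5.67×10⁻⁸ × 2.04 × (1288)⁴ = 0.610 × 5.67×10⁻⁸ × 2.04 × 2.75×10^12.
P = 1.94×10^5 W.

P ≈ 1.94×10^5 W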